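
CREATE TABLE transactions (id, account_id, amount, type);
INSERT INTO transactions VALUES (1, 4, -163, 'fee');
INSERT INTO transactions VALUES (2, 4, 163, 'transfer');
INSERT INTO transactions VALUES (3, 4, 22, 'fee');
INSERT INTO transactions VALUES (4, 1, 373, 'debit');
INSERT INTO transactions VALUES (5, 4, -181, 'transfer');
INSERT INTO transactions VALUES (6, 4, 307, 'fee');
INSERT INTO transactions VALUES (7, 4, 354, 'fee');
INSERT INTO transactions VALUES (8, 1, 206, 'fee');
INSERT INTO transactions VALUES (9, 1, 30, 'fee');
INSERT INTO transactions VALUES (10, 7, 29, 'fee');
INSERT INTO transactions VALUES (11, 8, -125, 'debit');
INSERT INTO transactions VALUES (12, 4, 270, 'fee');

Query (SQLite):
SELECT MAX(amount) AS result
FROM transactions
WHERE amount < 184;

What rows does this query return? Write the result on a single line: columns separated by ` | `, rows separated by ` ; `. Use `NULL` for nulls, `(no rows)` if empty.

163

Rows where amount < 184 → amount values: [-163, 163, 22, -181, 30, 29, -125].
MAX of non-NULL values = 163.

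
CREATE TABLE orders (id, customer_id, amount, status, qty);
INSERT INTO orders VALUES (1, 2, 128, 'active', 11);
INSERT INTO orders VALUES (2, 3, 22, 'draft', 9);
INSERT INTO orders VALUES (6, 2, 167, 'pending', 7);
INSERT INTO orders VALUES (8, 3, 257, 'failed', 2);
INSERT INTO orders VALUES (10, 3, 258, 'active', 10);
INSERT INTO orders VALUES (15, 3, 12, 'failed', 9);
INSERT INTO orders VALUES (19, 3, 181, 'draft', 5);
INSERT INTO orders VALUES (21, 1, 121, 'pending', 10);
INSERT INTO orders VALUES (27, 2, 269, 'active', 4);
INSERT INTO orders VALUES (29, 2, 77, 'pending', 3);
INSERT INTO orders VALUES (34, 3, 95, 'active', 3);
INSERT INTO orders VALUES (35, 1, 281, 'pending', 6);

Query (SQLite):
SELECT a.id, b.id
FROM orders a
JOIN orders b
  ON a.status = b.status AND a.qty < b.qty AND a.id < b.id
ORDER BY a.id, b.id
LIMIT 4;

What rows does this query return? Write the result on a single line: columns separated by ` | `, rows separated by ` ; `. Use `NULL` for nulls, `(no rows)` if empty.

6 | 21 ; 8 | 15 ; 29 | 35

Pairs (a,b) with same status, a.qty < b.qty, a.id < b.id.
status groups: active:{1,10,27,34} draft:{2,19} failed:{8,15} pending:{6,21,29,35}
Ordered by (a.id, b.id); first 4.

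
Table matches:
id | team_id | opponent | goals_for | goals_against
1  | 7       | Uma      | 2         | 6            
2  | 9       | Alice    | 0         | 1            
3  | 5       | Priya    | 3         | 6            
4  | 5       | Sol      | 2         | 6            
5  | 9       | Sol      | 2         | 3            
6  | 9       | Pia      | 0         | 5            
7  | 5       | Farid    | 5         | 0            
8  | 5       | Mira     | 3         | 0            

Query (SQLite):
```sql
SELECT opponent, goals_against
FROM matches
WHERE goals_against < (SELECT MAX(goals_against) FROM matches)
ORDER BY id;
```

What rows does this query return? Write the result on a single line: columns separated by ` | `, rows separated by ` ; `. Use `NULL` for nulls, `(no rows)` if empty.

Alice | 1 ; Sol | 3 ; Pia | 5 ; Farid | 0 ; Mira | 0

Scalar subquery: MAX(goals_against) over all matches rows = 6.
Keep rows where goals_against < that value.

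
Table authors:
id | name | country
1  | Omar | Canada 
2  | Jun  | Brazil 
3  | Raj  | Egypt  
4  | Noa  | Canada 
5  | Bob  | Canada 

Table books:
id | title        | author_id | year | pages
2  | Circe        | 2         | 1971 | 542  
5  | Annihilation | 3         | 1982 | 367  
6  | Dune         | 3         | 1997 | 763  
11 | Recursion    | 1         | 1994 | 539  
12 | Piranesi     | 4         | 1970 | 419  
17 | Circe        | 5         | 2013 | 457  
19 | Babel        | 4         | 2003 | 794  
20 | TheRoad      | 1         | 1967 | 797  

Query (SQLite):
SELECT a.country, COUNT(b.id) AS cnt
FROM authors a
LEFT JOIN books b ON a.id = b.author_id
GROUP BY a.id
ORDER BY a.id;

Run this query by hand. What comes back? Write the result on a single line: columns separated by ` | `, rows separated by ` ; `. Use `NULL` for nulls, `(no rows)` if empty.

LEFT JOIN keeps every authors row; unmatched ones get NULL for books columns.
Group by authors.id and compute COUNT(b.id). COUNT(col) of an all-NULL group is 0.
  1: ids {11, 20} → COUNT(b.id)=2
  2: ids {2} → COUNT(b.id)=1
  3: ids {5, 6} → COUNT(b.id)=2
  4: ids {12, 19} → COUNT(b.id)=2
  5: ids {17} → COUNT(b.id)=1

Canada | 2 ; Brazil | 1 ; Egypt | 2 ; Canada | 2 ; Canada | 1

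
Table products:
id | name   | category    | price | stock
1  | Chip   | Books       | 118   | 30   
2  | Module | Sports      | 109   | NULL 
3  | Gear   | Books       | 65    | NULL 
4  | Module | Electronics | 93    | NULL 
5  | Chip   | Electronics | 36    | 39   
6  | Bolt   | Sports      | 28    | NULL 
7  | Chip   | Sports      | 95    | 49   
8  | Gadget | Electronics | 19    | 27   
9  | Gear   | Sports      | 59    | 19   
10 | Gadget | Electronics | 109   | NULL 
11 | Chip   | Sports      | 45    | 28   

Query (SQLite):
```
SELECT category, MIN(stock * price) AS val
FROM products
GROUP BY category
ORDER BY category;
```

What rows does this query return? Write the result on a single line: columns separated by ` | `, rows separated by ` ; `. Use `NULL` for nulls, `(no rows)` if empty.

For each row compute stock * price.
Group by category; take MIN of the expression per group.
  Books: ids {1, 3} → MIN(stock * price)=3540
  Electronics: ids {4, 5, 8, 10} → MIN(stock * price)=513
  Sports: ids {2, 6, 7, 9, 11} → MIN(stock * price)=1121

Books | 3540 ; Electronics | 513 ; Sports | 1121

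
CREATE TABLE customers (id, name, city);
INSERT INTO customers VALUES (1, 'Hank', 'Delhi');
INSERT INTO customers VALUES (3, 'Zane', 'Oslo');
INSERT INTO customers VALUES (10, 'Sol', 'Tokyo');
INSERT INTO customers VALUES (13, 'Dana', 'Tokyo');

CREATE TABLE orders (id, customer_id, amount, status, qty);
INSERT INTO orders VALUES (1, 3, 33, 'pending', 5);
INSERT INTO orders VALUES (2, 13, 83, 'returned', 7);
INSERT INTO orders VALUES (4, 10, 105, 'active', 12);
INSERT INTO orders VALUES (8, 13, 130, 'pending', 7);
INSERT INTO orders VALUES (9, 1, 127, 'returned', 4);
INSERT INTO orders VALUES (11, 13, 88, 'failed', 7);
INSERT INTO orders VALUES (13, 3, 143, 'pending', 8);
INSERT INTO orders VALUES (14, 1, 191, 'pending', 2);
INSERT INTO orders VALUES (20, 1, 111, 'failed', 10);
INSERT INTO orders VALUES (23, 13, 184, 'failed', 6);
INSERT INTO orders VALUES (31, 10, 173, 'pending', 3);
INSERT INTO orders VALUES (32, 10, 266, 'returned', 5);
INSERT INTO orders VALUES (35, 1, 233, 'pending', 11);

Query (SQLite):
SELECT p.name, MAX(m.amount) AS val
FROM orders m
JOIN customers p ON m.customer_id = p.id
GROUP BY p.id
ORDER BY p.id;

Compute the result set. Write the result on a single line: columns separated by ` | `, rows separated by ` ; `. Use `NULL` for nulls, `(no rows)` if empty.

Join each orders row to its customers via customer_id.
Group joined rows by customers.id; compute MAX(m.amount) per group.
  1: ids {9, 14, 20, 35} → MAX(m.amount)=233
  3: ids {1, 13} → MAX(m.amount)=143
  10: ids {4, 31, 32} → MAX(m.amount)=266
  13: ids {2, 8, 11, 23} → MAX(m.amount)=184

Hank | 233 ; Zane | 143 ; Sol | 266 ; Dana | 184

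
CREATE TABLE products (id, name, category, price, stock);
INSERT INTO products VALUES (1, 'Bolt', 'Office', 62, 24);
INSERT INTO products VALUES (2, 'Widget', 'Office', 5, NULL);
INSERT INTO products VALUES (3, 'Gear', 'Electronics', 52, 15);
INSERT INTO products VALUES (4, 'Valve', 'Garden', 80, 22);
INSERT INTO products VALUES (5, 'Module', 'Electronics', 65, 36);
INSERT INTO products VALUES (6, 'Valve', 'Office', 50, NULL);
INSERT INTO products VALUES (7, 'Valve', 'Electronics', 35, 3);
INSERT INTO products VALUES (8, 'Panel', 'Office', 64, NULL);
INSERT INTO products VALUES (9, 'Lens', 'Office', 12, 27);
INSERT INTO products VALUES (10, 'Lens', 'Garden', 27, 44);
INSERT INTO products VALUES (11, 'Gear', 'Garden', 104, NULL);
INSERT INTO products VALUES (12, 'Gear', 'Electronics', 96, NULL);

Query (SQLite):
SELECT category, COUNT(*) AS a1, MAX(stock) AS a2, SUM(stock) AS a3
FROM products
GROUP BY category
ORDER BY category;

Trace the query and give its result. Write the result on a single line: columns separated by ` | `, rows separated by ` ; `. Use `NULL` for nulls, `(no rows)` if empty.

Group products by category.
Per group compute: COUNT(*), MAX(stock), SUM(stock).
  Electronics: ids {3, 5, 7, 12} → COUNT(*)=4, MAX(stock)=36, SUM(stock)=54
  Garden: ids {4, 10, 11} → COUNT(*)=3, MAX(stock)=44, SUM(stock)=66
  Office: ids {1, 2, 6, 8, 9} → COUNT(*)=5, MAX(stock)=27, SUM(stock)=51

Electronics | 4 | 36 | 54 ; Garden | 3 | 44 | 66 ; Office | 5 | 27 | 51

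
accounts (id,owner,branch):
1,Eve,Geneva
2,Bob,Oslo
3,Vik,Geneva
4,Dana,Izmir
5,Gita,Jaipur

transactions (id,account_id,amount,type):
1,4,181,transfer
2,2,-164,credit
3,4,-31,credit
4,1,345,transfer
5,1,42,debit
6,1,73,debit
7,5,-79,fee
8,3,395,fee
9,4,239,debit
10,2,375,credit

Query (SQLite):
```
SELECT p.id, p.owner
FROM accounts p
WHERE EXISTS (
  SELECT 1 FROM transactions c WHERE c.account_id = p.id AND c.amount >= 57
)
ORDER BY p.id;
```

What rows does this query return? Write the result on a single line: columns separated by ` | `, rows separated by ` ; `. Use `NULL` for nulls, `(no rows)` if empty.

For each accounts row, check whether any transactions with matching account_id has amount >= 57.
Keep rows where that is true.

1 | Eve ; 2 | Bob ; 3 | Vik ; 4 | Dana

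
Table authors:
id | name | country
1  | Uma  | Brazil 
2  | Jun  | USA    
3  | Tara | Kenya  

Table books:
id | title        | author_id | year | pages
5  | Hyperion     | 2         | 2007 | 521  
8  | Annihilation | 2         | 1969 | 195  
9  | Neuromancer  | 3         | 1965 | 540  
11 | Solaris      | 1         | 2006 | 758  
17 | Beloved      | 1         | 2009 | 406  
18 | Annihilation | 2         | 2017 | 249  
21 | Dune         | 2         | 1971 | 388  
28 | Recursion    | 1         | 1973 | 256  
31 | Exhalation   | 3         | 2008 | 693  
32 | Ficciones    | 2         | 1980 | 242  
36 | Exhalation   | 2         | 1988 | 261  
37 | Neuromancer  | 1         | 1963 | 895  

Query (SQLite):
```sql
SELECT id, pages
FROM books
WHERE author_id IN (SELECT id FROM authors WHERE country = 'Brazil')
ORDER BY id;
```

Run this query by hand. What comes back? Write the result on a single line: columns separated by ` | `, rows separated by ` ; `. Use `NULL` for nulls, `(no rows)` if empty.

Inner query: authors.id where country = 'Brazil'.
Outer: keep books rows whose author_id is in that set.
Inner query → {1}

11 | 758 ; 17 | 406 ; 28 | 256 ; 37 | 895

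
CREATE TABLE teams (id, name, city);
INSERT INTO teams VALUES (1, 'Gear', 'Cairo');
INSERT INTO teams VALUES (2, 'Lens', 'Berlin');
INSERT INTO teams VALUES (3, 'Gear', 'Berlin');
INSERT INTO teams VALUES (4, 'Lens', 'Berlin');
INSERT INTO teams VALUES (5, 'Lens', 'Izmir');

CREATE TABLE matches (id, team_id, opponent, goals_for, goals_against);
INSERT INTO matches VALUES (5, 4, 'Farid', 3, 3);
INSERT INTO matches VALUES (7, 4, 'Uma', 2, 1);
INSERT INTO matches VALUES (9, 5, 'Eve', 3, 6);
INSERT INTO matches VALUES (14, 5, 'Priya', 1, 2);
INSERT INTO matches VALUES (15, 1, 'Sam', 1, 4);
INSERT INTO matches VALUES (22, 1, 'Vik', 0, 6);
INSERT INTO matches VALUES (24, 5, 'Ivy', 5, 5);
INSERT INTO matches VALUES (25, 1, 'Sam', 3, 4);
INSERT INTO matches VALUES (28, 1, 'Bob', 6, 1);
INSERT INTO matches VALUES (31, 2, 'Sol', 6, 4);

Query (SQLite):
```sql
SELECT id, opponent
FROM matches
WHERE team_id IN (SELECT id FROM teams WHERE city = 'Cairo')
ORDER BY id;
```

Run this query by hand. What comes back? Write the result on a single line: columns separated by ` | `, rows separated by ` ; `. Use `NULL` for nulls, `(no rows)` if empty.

Inner query: teams.id where city = 'Cairo'.
Outer: keep matches rows whose team_id is in that set.
Inner query → {1}

15 | Sam ; 22 | Vik ; 25 | Sam ; 28 | Bob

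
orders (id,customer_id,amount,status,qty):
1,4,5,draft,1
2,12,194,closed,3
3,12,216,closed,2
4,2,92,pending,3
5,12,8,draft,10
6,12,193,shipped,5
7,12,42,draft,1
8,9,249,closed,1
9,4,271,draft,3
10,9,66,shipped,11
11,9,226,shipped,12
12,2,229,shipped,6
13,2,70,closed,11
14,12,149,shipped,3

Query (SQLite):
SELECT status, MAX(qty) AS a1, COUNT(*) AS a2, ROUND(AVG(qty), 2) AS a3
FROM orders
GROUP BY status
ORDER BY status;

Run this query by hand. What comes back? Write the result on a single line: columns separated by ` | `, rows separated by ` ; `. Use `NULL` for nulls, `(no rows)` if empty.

closed | 11 | 4 | 4.25 ; draft | 10 | 4 | 3.75 ; pending | 3 | 1 | 3 ; shipped | 12 | 5 | 7.4

Group orders by status.
Per group compute: MAX(qty), COUNT(*), ROUND(AVG(qty), 2).
  closed: ids {2, 3, 8, 13} → MAX(qty)=11, COUNT(*)=4, ROUND(AVG(qty), 2)=4.25
  draft: ids {1, 5, 7, 9} → MAX(qty)=10, COUNT(*)=4, ROUND(AVG(qty), 2)=3.75
  pending: ids {4} → MAX(qty)=3, COUNT(*)=1, ROUND(AVG(qty), 2)=3
  shipped: ids {6, 10, 11, 12, 14} → MAX(qty)=12, COUNT(*)=5, ROUND(AVG(qty), 2)=7.4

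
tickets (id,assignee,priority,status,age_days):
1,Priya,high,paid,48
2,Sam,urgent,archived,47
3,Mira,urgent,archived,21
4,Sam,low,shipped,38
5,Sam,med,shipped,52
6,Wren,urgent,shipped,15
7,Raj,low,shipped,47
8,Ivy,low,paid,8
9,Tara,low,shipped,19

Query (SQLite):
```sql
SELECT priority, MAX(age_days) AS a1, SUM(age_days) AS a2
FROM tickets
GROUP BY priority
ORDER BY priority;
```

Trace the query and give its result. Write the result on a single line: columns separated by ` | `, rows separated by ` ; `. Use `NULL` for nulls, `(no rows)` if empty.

Group tickets by priority.
Per group compute: MAX(age_days), SUM(age_days).
  high: ids {1} → MAX(age_days)=48, SUM(age_days)=48
  low: ids {4, 7, 8, 9} → MAX(age_days)=47, SUM(age_days)=112
  med: ids {5} → MAX(age_days)=52, SUM(age_days)=52
  urgent: ids {2, 3, 6} → MAX(age_days)=47, SUM(age_days)=83

high | 48 | 48 ; low | 47 | 112 ; med | 52 | 52 ; urgent | 47 | 83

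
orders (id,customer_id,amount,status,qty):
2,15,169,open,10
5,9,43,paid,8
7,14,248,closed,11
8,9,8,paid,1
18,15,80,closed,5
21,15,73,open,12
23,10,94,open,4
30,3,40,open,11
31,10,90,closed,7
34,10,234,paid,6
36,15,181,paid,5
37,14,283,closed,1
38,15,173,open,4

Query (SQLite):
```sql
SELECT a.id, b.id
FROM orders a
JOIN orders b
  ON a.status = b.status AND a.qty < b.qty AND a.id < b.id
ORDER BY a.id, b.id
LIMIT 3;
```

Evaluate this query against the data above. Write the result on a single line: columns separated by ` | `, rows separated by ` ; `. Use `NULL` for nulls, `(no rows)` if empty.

Pairs (a,b) with same status, a.qty < b.qty, a.id < b.id.
status groups: closed:{7,18,31,37} open:{2,21,23,30,38} paid:{5,8,34,36}
Ordered by (a.id, b.id); first 3.

2 | 21 ; 2 | 30 ; 8 | 34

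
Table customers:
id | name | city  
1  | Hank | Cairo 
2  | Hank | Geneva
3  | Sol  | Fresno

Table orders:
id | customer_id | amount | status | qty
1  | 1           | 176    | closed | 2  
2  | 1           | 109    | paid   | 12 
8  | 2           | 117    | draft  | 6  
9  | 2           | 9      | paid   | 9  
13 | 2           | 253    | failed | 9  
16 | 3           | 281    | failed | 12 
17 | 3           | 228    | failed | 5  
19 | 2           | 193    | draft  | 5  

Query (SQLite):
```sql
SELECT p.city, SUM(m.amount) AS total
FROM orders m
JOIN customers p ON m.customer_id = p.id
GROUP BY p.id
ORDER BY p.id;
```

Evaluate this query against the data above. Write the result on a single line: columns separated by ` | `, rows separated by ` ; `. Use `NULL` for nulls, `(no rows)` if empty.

Join each orders row to its customers via customer_id.
Group joined rows by customers.id; compute SUM(m.amount) per group.
  1: ids {1, 2} → SUM(m.amount)=285
  2: ids {8, 9, 13, 19} → SUM(m.amount)=572
  3: ids {16, 17} → SUM(m.amount)=509

Cairo | 285 ; Geneva | 572 ; Fresno | 509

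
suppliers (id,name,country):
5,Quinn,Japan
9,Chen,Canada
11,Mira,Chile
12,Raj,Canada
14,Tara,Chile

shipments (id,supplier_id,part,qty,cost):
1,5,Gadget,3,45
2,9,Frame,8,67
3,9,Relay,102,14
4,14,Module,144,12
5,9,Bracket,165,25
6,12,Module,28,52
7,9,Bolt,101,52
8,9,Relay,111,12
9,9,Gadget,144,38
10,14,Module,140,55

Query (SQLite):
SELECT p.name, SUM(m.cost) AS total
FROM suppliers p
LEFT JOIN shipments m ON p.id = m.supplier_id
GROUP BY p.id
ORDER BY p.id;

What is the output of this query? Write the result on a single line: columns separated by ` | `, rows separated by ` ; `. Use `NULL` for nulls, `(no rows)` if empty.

Quinn | 45 ; Chen | 208 ; Mira | NULL ; Raj | 52 ; Tara | 67

LEFT JOIN keeps every suppliers row; unmatched ones get NULL for shipments columns.
Group by suppliers.id and compute SUM(m.cost). SUM over an all-NULL group is NULL.
  5: ids {1} → SUM(m.cost)=45
  9: ids {2, 3, 5, 7, 8, 9} → SUM(m.cost)=208
  11: ids {—} → SUM(m.cost)=NULL
  12: ids {6} → SUM(m.cost)=52
  14: ids {4, 10} → SUM(m.cost)=67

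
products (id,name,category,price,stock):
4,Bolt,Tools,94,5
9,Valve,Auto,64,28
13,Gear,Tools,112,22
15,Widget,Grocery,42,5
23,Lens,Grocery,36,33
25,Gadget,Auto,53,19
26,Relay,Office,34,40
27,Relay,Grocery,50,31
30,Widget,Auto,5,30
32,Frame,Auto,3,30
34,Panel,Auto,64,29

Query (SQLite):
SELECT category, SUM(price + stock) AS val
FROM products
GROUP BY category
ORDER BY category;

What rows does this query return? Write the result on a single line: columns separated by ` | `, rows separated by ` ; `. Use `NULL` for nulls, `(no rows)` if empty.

Auto | 325 ; Grocery | 197 ; Office | 74 ; Tools | 233

For each row compute price + stock.
Group by category; take SUM of the expression per group.
  Auto: ids {9, 25, 30, 32, 34} → SUM(price + stock)=325
  Grocery: ids {15, 23, 27} → SUM(price + stock)=197
  Office: ids {26} → SUM(price + stock)=74
  Tools: ids {4, 13} → SUM(price + stock)=233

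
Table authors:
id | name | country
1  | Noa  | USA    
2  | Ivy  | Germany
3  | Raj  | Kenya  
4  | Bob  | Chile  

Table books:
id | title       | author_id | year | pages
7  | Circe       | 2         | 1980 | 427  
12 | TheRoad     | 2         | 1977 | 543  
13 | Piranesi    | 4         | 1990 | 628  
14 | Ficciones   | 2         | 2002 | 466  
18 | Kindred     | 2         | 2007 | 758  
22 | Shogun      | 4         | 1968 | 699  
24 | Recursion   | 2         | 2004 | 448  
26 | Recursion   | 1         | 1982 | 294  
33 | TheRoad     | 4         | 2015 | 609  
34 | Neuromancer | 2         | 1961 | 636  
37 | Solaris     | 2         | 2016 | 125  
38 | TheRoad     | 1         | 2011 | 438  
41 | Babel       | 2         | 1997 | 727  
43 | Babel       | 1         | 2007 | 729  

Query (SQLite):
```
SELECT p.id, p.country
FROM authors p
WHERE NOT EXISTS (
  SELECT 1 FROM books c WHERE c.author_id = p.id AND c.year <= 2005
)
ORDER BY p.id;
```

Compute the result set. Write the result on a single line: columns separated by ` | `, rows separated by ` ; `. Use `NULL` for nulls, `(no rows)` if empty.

For each authors row, check whether any books with matching author_id has year <= 2005.
Keep rows where that is false.

3 | Kenya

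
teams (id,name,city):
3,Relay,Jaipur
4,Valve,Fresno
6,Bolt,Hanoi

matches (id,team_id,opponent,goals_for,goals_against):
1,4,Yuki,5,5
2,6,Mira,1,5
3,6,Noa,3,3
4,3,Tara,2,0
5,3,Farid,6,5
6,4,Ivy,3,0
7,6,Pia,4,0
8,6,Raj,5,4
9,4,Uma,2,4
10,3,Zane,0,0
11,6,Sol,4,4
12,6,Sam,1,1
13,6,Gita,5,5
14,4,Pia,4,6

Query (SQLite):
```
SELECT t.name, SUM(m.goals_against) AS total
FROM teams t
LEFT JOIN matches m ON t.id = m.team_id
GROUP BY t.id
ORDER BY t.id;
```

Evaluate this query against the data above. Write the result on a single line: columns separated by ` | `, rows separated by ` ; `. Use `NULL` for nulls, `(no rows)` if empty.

LEFT JOIN keeps every teams row; unmatched ones get NULL for matches columns.
Group by teams.id and compute SUM(m.goals_against). SUM over an all-NULL group is NULL.
  3: ids {4, 5, 10} → SUM(m.goals_against)=5
  4: ids {1, 6, 9, 14} → SUM(m.goals_against)=15
  6: ids {2, 3, 7, 8, 11, 12, 13} → SUM(m.goals_against)=22

Relay | 5 ; Valve | 15 ; Bolt | 22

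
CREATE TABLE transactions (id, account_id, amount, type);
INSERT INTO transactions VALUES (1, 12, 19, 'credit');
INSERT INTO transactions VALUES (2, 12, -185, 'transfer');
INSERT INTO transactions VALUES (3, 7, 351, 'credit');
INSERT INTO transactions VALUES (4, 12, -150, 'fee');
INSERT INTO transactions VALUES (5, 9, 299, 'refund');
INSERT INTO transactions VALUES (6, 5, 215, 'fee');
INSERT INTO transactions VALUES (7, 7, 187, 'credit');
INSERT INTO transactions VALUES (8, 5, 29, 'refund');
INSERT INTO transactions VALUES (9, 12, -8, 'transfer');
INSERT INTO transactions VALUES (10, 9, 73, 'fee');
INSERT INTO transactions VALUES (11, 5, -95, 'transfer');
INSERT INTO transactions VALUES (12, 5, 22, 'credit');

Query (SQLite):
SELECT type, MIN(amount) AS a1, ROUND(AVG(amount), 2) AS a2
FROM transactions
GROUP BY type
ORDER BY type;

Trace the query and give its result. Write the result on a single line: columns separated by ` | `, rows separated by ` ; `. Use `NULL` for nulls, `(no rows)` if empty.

credit | 19 | 144.75 ; fee | -150 | 46 ; refund | 29 | 164 ; transfer | -185 | -96

Group transactions by type.
Per group compute: MIN(amount), ROUND(AVG(amount), 2).
  credit: ids {1, 3, 7, 12} → MIN(amount)=19, ROUND(AVG(amount), 2)=144.75
  fee: ids {4, 6, 10} → MIN(amount)=-150, ROUND(AVG(amount), 2)=46
  refund: ids {5, 8} → MIN(amount)=29, ROUND(AVG(amount), 2)=164
  transfer: ids {2, 9, 11} → MIN(amount)=-185, ROUND(AVG(amount), 2)=-96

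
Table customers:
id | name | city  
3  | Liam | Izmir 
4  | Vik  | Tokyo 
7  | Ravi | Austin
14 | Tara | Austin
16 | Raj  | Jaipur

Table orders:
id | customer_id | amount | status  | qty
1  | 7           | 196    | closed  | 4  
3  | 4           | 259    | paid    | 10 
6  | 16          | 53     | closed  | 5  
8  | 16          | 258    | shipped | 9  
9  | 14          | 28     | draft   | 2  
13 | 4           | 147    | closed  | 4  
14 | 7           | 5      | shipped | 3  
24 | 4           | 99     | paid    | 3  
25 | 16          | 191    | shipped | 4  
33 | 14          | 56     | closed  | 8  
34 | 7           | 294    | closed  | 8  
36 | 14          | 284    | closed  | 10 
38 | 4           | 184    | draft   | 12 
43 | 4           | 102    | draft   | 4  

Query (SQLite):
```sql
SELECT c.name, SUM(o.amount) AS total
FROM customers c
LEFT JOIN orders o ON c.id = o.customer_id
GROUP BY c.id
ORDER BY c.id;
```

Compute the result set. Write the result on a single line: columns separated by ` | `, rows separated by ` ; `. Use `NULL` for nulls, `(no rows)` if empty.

Liam | NULL ; Vik | 791 ; Ravi | 495 ; Tara | 368 ; Raj | 502

LEFT JOIN keeps every customers row; unmatched ones get NULL for orders columns.
Group by customers.id and compute SUM(o.amount). SUM over an all-NULL group is NULL.
  3: ids {—} → SUM(o.amount)=NULL
  4: ids {3, 13, 24, 38, 43} → SUM(o.amount)=791
  7: ids {1, 14, 34} → SUM(o.amount)=495
  14: ids {9, 33, 36} → SUM(o.amount)=368
  16: ids {6, 8, 25} → SUM(o.amount)=502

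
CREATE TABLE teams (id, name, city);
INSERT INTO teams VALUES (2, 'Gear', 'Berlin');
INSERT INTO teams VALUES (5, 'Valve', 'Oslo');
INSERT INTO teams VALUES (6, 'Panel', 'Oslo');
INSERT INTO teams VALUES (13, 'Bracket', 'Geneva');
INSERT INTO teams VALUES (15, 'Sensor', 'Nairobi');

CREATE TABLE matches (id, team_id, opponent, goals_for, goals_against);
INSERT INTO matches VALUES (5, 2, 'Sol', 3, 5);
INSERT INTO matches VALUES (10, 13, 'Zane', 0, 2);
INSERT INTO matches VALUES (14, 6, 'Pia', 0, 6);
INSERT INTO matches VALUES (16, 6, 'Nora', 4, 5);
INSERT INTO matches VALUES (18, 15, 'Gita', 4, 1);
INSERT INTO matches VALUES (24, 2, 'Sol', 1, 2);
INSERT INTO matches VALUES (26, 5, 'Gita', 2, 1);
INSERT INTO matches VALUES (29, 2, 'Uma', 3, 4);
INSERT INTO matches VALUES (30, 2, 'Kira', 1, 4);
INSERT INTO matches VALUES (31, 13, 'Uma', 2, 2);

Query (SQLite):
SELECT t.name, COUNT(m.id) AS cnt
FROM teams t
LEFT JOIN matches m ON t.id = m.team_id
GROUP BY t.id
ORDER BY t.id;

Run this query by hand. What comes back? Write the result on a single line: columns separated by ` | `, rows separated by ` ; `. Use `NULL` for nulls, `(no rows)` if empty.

LEFT JOIN keeps every teams row; unmatched ones get NULL for matches columns.
Group by teams.id and compute COUNT(m.id). COUNT(col) of an all-NULL group is 0.
  2: ids {5, 24, 29, 30} → COUNT(m.id)=4
  5: ids {26} → COUNT(m.id)=1
  6: ids {14, 16} → COUNT(m.id)=2
  13: ids {10, 31} → COUNT(m.id)=2
  15: ids {18} → COUNT(m.id)=1

Gear | 4 ; Valve | 1 ; Panel | 2 ; Bracket | 2 ; Sensor | 1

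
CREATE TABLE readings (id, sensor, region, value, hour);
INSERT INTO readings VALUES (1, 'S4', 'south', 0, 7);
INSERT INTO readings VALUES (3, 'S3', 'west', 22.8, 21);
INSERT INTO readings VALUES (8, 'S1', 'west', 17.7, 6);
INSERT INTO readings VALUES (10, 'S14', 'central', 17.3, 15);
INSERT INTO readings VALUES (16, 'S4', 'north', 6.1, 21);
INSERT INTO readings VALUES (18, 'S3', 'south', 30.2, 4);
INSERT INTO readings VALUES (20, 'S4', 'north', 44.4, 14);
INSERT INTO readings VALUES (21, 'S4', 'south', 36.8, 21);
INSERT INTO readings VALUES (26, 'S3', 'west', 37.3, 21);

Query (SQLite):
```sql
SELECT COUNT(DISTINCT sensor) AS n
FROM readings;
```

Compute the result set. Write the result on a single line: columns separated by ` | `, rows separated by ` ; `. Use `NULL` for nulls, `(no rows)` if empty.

4

Count distinct non-NULL sensor values.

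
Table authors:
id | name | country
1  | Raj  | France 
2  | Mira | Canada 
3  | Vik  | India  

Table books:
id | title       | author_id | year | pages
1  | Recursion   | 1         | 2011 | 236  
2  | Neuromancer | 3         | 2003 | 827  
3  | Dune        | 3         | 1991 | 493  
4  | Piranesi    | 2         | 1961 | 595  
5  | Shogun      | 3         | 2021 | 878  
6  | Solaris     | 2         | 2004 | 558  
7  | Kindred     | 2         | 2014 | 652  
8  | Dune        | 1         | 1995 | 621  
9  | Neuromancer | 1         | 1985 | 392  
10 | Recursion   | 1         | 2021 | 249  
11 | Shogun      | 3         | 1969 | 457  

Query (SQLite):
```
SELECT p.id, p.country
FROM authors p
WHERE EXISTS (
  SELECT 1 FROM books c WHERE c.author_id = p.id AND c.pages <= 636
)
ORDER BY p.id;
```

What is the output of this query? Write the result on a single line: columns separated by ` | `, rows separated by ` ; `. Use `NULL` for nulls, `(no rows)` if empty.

For each authors row, check whether any books with matching author_id has pages <= 636.
Keep rows where that is true.

1 | France ; 2 | Canada ; 3 | India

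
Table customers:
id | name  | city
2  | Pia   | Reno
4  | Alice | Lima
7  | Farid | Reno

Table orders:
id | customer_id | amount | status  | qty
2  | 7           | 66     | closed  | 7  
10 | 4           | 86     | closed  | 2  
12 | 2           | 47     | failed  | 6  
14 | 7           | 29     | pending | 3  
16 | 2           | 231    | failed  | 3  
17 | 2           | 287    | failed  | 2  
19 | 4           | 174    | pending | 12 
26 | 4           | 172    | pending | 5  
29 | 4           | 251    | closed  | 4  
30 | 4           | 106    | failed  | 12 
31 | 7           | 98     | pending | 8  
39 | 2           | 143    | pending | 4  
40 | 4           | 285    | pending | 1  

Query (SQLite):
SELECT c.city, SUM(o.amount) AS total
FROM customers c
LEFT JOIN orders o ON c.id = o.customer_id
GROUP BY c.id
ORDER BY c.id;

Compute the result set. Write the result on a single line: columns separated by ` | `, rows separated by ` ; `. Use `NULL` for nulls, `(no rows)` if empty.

Reno | 708 ; Lima | 1074 ; Reno | 193

LEFT JOIN keeps every customers row; unmatched ones get NULL for orders columns.
Group by customers.id and compute SUM(o.amount). SUM over an all-NULL group is NULL.
  2: ids {12, 16, 17, 39} → SUM(o.amount)=708
  4: ids {10, 19, 26, 29, 30, 40} → SUM(o.amount)=1074
  7: ids {2, 14, 31} → SUM(o.amount)=193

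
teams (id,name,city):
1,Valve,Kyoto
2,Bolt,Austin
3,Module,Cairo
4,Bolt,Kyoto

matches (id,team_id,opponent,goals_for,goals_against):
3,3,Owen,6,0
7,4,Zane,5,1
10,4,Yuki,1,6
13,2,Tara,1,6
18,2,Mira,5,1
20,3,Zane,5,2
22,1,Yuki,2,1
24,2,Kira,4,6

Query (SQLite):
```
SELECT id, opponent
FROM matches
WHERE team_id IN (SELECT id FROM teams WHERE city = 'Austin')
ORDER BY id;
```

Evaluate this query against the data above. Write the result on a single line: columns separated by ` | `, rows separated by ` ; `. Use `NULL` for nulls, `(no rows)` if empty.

Inner query: teams.id where city = 'Austin'.
Outer: keep matches rows whose team_id is in that set.
Inner query → {2}

13 | Tara ; 18 | Mira ; 24 | Kira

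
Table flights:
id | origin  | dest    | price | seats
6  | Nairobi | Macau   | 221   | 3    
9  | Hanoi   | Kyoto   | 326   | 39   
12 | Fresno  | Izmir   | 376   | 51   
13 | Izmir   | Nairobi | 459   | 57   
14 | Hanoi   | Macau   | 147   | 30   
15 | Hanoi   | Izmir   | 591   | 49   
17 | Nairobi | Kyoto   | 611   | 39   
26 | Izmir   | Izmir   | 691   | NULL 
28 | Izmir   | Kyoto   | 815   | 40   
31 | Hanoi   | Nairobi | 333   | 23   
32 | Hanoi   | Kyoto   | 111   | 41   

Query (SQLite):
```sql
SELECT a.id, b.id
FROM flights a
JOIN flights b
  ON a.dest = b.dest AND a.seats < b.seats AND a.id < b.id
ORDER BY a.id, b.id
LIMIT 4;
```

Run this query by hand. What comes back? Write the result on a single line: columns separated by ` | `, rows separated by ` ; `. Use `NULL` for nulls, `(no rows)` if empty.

6 | 14 ; 9 | 28 ; 9 | 32 ; 17 | 28

Pairs (a,b) with same dest, a.seats < b.seats, a.id < b.id.
dest groups: Izmir:{12,15,26} Kyoto:{9,17,28,32} Macau:{6,14} Nairobi:{13,31}
Ordered by (a.id, b.id); first 4.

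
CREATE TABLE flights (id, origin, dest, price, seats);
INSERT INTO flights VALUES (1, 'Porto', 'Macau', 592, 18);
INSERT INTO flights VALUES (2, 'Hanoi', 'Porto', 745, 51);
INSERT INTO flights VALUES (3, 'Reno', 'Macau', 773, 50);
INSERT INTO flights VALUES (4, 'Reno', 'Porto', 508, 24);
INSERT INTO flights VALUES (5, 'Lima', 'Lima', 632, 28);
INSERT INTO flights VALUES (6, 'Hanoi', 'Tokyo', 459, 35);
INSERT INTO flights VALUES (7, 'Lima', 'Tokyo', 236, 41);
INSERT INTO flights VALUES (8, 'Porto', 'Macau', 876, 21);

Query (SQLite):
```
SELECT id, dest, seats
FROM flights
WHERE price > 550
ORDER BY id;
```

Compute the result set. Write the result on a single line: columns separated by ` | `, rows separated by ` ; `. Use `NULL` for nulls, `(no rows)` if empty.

1 | Macau | 18 ; 2 | Porto | 51 ; 3 | Macau | 50 ; 5 | Lima | 28 ; 8 | Macau | 21

price > 550: ids {1, 2, 3, 5, 8}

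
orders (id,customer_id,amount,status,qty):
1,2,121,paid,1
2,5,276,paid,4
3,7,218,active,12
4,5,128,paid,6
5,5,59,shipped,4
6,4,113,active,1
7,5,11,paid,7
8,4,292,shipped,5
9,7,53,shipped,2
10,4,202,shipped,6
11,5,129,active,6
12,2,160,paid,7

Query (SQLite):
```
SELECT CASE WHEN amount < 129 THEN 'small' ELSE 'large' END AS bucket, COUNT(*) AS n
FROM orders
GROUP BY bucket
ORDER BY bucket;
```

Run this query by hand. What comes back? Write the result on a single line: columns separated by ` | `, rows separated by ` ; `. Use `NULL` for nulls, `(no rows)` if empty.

Bucket rows by amount < 129 → 'small' else 'large'; count each bucket.

large | 6 ; small | 6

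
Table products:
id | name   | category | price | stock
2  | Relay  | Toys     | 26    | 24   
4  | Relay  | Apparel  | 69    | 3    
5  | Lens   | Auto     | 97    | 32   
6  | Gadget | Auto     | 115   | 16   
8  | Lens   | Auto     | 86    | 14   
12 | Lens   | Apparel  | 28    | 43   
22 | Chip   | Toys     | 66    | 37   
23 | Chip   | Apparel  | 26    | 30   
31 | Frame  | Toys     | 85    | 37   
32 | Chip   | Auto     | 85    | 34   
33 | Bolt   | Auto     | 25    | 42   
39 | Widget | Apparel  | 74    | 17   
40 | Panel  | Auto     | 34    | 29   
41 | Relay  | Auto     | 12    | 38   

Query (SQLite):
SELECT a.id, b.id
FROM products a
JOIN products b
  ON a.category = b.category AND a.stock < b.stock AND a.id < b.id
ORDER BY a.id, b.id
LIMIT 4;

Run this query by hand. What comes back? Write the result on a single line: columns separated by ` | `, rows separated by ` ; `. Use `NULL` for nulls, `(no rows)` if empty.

Pairs (a,b) with same category, a.stock < b.stock, a.id < b.id.
category groups: Apparel:{4,12,23,39} Auto:{5,6,8,32,33,40,41} Toys:{2,22,31}
Ordered by (a.id, b.id); first 4.

2 | 22 ; 2 | 31 ; 4 | 12 ; 4 | 23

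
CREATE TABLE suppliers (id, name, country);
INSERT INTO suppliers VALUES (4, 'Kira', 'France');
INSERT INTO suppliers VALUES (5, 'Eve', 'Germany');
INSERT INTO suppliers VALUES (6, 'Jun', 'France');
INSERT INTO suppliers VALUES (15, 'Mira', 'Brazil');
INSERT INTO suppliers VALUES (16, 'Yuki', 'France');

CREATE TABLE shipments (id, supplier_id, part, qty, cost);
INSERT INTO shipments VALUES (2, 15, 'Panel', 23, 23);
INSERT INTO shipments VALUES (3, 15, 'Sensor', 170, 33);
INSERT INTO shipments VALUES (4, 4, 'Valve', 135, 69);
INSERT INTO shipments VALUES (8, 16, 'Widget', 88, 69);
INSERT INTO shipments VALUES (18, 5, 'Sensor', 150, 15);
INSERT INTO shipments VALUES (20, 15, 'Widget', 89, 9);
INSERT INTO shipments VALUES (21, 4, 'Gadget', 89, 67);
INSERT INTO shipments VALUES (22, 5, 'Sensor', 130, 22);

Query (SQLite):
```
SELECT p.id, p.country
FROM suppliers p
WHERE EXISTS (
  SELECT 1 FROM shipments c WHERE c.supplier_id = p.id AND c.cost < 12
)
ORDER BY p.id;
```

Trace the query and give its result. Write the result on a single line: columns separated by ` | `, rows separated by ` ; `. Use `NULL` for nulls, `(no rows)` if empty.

15 | Brazil

For each suppliers row, check whether any shipments with matching supplier_id has cost < 12.
Keep rows where that is true.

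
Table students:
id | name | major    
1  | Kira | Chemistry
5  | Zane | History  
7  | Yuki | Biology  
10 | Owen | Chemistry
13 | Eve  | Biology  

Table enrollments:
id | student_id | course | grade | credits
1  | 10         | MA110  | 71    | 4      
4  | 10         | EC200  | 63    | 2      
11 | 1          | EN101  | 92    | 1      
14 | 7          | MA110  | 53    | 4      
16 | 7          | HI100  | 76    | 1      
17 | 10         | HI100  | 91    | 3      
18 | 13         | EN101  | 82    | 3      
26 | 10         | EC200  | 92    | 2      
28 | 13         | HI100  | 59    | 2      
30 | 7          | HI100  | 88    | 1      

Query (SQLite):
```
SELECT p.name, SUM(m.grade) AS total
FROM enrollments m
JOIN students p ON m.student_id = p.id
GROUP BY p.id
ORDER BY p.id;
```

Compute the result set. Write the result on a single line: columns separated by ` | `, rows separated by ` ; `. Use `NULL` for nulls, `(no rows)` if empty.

Kira | 92 ; Yuki | 217 ; Owen | 317 ; Eve | 141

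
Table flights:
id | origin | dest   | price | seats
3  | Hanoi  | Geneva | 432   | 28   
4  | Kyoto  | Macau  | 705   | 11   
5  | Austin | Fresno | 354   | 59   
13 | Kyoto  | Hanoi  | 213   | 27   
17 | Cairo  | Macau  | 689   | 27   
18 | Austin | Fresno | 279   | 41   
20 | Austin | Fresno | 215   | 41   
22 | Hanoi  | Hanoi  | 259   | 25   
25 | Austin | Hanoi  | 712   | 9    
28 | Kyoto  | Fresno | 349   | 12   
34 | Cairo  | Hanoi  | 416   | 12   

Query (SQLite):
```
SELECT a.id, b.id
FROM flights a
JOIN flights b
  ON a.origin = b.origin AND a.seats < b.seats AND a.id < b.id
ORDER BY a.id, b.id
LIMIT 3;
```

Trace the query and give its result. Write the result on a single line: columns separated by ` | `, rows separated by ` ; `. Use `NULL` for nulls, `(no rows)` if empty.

4 | 13 ; 4 | 28

Pairs (a,b) with same origin, a.seats < b.seats, a.id < b.id.
origin groups: Austin:{5,18,20,25} Cairo:{17,34} Hanoi:{3,22} Kyoto:{4,13,28}
Ordered by (a.id, b.id); first 3.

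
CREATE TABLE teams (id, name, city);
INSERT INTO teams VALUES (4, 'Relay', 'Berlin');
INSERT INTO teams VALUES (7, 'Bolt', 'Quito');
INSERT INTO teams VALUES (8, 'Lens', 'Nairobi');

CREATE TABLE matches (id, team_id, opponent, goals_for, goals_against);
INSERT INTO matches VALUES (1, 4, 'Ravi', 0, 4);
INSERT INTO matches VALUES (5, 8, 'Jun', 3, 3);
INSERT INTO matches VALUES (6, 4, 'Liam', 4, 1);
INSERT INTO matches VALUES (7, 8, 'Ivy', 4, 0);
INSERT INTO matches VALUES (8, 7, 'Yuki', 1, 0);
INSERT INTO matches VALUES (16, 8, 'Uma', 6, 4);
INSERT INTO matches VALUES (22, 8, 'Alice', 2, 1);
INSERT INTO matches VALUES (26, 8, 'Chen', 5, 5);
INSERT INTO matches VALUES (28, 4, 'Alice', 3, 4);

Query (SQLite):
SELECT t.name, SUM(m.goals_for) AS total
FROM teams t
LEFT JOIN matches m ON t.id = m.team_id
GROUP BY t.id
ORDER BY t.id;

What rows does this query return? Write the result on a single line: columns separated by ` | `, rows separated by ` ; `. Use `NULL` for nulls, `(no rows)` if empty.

Relay | 7 ; Bolt | 1 ; Lens | 20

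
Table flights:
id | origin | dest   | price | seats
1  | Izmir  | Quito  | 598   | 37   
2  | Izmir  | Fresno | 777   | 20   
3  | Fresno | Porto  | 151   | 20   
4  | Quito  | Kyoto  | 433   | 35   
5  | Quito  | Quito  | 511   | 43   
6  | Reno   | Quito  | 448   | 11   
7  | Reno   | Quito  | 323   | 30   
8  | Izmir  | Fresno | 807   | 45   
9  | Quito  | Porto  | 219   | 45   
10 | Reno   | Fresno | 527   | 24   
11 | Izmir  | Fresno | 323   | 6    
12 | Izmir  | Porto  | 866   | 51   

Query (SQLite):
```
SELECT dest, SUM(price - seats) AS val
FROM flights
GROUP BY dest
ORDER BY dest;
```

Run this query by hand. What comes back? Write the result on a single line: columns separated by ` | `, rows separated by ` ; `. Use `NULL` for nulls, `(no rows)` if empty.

Fresno | 2339 ; Kyoto | 398 ; Porto | 1120 ; Quito | 1759

For each row compute price - seats.
Group by dest; take SUM of the expression per group.
  Fresno: ids {2, 8, 10, 11} → SUM(price - seats)=2339
  Kyoto: ids {4} → SUM(price - seats)=398
  Porto: ids {3, 9, 12} → SUM(price - seats)=1120
  Quito: ids {1, 5, 6, 7} → SUM(price - seats)=1759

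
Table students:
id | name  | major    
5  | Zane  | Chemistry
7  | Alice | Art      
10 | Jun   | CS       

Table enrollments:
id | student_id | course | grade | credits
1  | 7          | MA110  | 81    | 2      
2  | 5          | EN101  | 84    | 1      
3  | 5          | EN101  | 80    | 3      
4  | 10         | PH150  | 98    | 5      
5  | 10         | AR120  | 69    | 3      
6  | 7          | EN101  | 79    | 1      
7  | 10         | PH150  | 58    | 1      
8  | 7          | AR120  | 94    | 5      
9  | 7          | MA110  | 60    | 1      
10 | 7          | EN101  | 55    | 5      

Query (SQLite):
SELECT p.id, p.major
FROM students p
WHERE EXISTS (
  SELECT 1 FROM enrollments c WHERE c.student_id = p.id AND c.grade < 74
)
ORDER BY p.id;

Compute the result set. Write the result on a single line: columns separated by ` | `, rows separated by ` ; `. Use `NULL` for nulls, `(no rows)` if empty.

7 | Art ; 10 | CS

For each students row, check whether any enrollments with matching student_id has grade < 74.
Keep rows where that is true.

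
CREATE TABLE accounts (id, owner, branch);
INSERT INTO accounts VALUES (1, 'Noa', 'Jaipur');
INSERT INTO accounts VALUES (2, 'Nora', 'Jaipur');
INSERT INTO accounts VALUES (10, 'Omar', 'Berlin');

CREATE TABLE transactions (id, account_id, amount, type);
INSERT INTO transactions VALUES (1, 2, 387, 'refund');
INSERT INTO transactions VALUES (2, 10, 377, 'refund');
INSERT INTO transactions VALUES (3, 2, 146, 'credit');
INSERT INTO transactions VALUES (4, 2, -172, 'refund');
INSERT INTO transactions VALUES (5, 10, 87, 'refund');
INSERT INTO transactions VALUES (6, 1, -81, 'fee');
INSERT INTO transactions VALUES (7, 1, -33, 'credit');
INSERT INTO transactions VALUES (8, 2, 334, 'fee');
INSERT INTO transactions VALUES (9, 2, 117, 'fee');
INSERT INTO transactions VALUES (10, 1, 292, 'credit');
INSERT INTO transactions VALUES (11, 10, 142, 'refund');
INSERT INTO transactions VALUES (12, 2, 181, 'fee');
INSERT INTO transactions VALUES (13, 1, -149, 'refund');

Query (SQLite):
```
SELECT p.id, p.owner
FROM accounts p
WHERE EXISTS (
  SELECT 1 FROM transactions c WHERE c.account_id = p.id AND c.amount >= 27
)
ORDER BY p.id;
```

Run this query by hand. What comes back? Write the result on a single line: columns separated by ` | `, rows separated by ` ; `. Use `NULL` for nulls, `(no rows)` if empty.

For each accounts row, check whether any transactions with matching account_id has amount >= 27.
Keep rows where that is true.

1 | Noa ; 2 | Nora ; 10 | Omar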